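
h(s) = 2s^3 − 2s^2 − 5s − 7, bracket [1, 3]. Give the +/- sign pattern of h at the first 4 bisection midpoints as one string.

s = 2 gives h = -9, negative; keep [2, 3]
s = 2.5 gives h = -0.75, negative; keep [2.5, 3]
s = 2.75 gives h = 5.71875, positive; keep [2.5, 2.75]
s = 2.625 gives h = 2.2695, positive; keep [2.5, 2.625]

--++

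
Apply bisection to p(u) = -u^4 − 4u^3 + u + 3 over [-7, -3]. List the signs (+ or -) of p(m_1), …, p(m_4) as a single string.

m = -5, p(m) = -127 (−); new bracket [-5, -3]
m = -4, p(m) = -1 (−); new bracket [-4, -3]
m = -3.5, p(m) = 20.9375 (+); new bracket [-4, -3.5]
m = -3.75, p(m) = 12.4336 (+); new bracket [-4, -3.75]

--++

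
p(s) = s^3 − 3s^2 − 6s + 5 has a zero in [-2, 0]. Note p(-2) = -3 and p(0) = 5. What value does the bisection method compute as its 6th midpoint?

p(-1) = 7 > 0, so the root lies in [-2, -1]
p(-1.5) = 3.875 > 0, so the root lies in [-2, -1.5]
p(-1.75) = 0.953125 > 0, so the root lies in [-2, -1.75]
p(-1.875) = -0.8887 < 0, so the root lies in [-1.875, -1.75]
p(-1.8125) = 0.0652 > 0, so the root lies in [-1.875, -1.8125]
p(-1.84375) = -0.4034 < 0, so the root lies in [-1.84375, -1.8125]

-1.84375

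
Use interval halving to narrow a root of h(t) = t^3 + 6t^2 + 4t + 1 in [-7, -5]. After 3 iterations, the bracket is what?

[-5.5, -5.25]

h(-6) = -23 < 0, so the root lies in [-6, -5]
h(-5.5) = -5.875 < 0, so the root lies in [-5.5, -5]
h(-5.25) = 0.671875 > 0, so the root lies in [-5.5, -5.25]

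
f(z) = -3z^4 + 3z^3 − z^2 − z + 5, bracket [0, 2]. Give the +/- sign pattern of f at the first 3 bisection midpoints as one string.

m = 1, f(m) = 3 (+); new bracket [1, 2]
m = 1.5, f(m) = -3.8125 (−); new bracket [1, 1.5]
m = 1.25, f(m) = 0.722656 (+); new bracket [1.25, 1.5]

+-+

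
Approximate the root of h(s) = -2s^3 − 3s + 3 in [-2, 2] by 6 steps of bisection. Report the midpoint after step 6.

s = 0 gives h = 3, positive; keep [0, 2]
s = 1 gives h = -2, negative; keep [0, 1]
s = 0.5 gives h = 1.25, positive; keep [0.5, 1]
s = 0.75 gives h = -0.0938, negative; keep [0.5, 0.75]
s = 0.625 gives h = 0.6367, positive; keep [0.625, 0.75]
s = 0.6875 gives h = 0.2876, positive; keep [0.6875, 0.75]

0.6875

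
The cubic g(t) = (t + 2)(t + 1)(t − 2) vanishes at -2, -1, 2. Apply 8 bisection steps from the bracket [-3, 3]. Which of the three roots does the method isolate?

m = 0, g(m) = -4 (−); new bracket [0, 3]
m = 1.5, g(m) = -4.375 (−); new bracket [1.5, 3]
m = 2.25, g(m) = 3.453125 (+); new bracket [1.5, 2.25]
m = 1.875, g(m) = -1.3926 (−); new bracket [1.875, 2.25]
m = 2.0625, g(m) = 0.7776 (+); new bracket [1.875, 2.0625]
m = 1.96875, g(m) = -0.3682 (−); new bracket [1.96875, 2.0625]
m = 2.015625, g(m) = 0.1892 (+); new bracket [1.96875, 2.015625]
m = 1.9921875, g(m) = -0.0933 (−); new bracket [1.9921875, 2.015625]

2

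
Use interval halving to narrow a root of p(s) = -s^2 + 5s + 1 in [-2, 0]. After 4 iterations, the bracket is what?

s = -1 gives p = -5, negative; keep [-1, 0]
s = -0.5 gives p = -1.75, negative; keep [-0.5, 0]
s = -0.25 gives p = -0.3125, negative; keep [-0.25, 0]
s = -0.125 gives p = 0.3594, positive; keep [-0.25, -0.125]

[-0.25, -0.125]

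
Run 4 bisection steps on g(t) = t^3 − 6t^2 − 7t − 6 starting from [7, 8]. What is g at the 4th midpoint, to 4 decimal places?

g(7.5) = 25.875 > 0, so the root lies in [7, 7.5]
g(7.25) = 8.953125 > 0, so the root lies in [7, 7.25]
g(7.125) = 1.236328 > 0, so the root lies in [7, 7.125]
g(7.0625) = -2.4412 < 0, so the root lies in [7.0625, 7.125]

-2.4412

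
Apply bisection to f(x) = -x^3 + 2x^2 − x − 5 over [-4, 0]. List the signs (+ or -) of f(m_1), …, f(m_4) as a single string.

+-++

f(-2) = 13 > 0, so the root lies in [-2, 0]
f(-1) = -1 < 0, so the root lies in [-2, -1]
f(-1.5) = 4.375 > 0, so the root lies in [-1.5, -1]
f(-1.25) = 1.3281 > 0, so the root lies in [-1.25, -1]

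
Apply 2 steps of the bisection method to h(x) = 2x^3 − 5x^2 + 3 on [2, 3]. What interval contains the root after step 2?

[2, 2.25]

m = 2.5, h(m) = 3 (+); new bracket [2, 2.5]
m = 2.25, h(m) = 0.46875 (+); new bracket [2, 2.25]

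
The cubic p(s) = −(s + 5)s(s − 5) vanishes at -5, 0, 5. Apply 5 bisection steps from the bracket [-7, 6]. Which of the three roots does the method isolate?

-5

midpoint -0.5: p = -12.375 < 0 → [-7, -0.5]
midpoint -3.75: p = -41.015625 < 0 → [-7, -3.75]
midpoint -5.375: p = 20.912109 > 0 → [-5.375, -3.75]
midpoint -4.5625: p = -19.0876 < 0 → [-5.375, -4.5625]
midpoint -4.96875: p = -1.5479 < 0 → [-5.375, -4.96875]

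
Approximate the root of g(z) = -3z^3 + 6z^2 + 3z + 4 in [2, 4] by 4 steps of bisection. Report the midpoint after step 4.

midpoint 3: g = -14 < 0 → [2, 3]
midpoint 2.5: g = 2.125 > 0 → [2.5, 3]
midpoint 2.75: g = -4.765625 < 0 → [2.5, 2.75]
midpoint 2.625: g = -1.0449 < 0 → [2.5, 2.625]

2.625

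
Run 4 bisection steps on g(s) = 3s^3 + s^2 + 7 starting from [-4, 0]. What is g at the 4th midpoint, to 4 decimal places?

midpoint -2: g = -13 < 0 → [-2, 0]
midpoint -1: g = 5 > 0 → [-2, -1]
midpoint -1.5: g = -0.875 < 0 → [-1.5, -1]
midpoint -1.25: g = 2.7031 > 0 → [-1.5, -1.25]

2.7031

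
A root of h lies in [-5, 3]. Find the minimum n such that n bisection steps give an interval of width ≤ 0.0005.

Width after n steps is 8/2^n. Need 2^n ≥ 8/0.0005 = 16000.
2^13 = 8192 < 16000 ≤ 2^14 = 16384, so n = 14.

14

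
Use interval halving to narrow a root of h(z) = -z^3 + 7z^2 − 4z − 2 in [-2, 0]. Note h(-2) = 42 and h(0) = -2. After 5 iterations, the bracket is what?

m = -1, h(m) = 10 (+); new bracket [-1, 0]
m = -0.5, h(m) = 1.875 (+); new bracket [-0.5, 0]
m = -0.25, h(m) = -0.546875 (−); new bracket [-0.5, -0.25]
m = -0.375, h(m) = 0.5371 (+); new bracket [-0.375, -0.25]
m = -0.3125, h(m) = -0.0359 (−); new bracket [-0.375, -0.3125]

[-0.375, -0.3125]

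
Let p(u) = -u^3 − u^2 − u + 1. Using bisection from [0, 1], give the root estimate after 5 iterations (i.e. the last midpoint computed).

midpoint 0.5: p = 0.125 > 0 → [0.5, 1]
midpoint 0.75: p = -0.734375 < 0 → [0.5, 0.75]
midpoint 0.625: p = -0.259766 < 0 → [0.5, 0.625]
midpoint 0.5625: p = -0.0569 < 0 → [0.5, 0.5625]
midpoint 0.53125: p = 0.0366 > 0 → [0.53125, 0.5625]

0.53125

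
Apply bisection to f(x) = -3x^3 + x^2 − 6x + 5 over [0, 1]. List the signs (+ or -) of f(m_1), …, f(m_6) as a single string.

+-+++-

midpoint 0.5: f = 1.875 > 0 → [0.5, 1]
midpoint 0.75: f = -0.203125 < 0 → [0.5, 0.75]
midpoint 0.625: f = 0.908203 > 0 → [0.625, 0.75]
midpoint 0.6875: f = 0.3728 > 0 → [0.6875, 0.75]
midpoint 0.71875: f = 0.0902 > 0 → [0.71875, 0.75]
midpoint 0.734375: f = -0.0551 < 0 → [0.71875, 0.734375]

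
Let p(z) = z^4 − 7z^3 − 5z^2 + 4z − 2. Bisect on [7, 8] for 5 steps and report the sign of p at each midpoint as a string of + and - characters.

-++-+

z = 7.5 gives p = -42.3125, negative; keep [7.5, 8]
z = 7.75 gives p = 77.800781, positive; keep [7.5, 7.75]
z = 7.625 gives p = 14.873291, positive; keep [7.5, 7.625]
z = 7.5625 gives p = -14.4202, negative; keep [7.5625, 7.625]
z = 7.59375 gives p = 0.0493, positive; keep [7.5625, 7.59375]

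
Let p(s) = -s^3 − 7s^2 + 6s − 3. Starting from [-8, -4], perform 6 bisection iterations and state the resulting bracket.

[-7.875, -7.8125]

s = -6 gives p = -75, negative; keep [-8, -6]
s = -7 gives p = -45, negative; keep [-8, -7]
s = -7.5 gives p = -19.875, negative; keep [-8, -7.5]
s = -7.75 gives p = -4.4531, negative; keep [-8, -7.75]
s = -7.875 gives p = 4.0137, positive; keep [-7.875, -7.75]
s = -7.8125 gives p = -0.2839, negative; keep [-7.875, -7.8125]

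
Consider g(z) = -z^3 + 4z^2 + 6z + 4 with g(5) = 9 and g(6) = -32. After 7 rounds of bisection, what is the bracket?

z = 5.5 gives g = -8.375, negative; keep [5, 5.5]
z = 5.25 gives g = 1.046875, positive; keep [5.25, 5.5]
z = 5.375 gives g = -3.474609, negative; keep [5.25, 5.375]
z = 5.3125 gives g = -1.1672, negative; keep [5.25, 5.3125]
z = 5.28125 gives g = -0.0486, negative; keep [5.25, 5.28125]
z = 5.265625 gives g = 0.502, positive; keep [5.265625, 5.28125]
z = 5.2734375 gives g = 0.2274, positive; keep [5.2734375, 5.28125]

[5.2734375, 5.28125]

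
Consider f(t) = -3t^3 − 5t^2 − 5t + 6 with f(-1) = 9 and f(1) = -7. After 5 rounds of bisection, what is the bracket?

midpoint 0: f = 6 > 0 → [0, 1]
midpoint 0.5: f = 1.875 > 0 → [0.5, 1]
midpoint 0.75: f = -1.828125 < 0 → [0.5, 0.75]
midpoint 0.625: f = 0.1895 > 0 → [0.625, 0.75]
midpoint 0.6875: f = -0.7756 < 0 → [0.625, 0.6875]

[0.625, 0.6875]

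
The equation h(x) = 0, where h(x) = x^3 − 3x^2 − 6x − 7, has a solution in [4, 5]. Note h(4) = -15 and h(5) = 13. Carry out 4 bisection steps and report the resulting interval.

x = 4.5 gives h = -3.625, negative; keep [4.5, 5]
x = 4.75 gives h = 3.984375, positive; keep [4.5, 4.75]
x = 4.625 gives h = 0.009766, positive; keep [4.5, 4.625]
x = 4.5625 gives h = -1.8494, negative; keep [4.5625, 4.625]

[4.5625, 4.625]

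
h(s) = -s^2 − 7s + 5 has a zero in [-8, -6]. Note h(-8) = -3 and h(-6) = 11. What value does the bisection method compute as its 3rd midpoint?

h(-7) = 5 > 0, so the root lies in [-8, -7]
h(-7.5) = 1.25 > 0, so the root lies in [-8, -7.5]
h(-7.75) = -0.8125 < 0, so the root lies in [-7.75, -7.5]

-7.75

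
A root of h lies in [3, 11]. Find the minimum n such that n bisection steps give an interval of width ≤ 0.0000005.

Width after n steps is 8/2^n. Need 2^n ≥ 8/0.0000005 = 16000000.
2^23 = 8388608 < 16000000 ≤ 2^24 = 16777216, so n = 24.

24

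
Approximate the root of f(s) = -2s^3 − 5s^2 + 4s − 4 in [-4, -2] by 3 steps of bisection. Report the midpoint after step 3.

f(-3) = -7 < 0, so the root lies in [-4, -3]
f(-3.5) = 6.5 > 0, so the root lies in [-3.5, -3]
f(-3.25) = -1.15625 < 0, so the root lies in [-3.5, -3.25]

-3.25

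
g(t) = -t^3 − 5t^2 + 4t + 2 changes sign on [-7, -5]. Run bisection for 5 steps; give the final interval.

[-5.6875, -5.625]

g(-6) = 14 > 0, so the root lies in [-6, -5]
g(-5.5) = -4.875 < 0, so the root lies in [-6, -5.5]
g(-5.75) = 3.796875 > 0, so the root lies in [-5.75, -5.5]
g(-5.625) = -0.7246 < 0, so the root lies in [-5.75, -5.625]
g(-5.6875) = 1.489 > 0, so the root lies in [-5.6875, -5.625]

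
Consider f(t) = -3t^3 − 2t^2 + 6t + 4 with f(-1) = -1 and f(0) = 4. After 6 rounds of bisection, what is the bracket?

[-0.671875, -0.65625]

t = -0.5 gives f = 0.875, positive; keep [-1, -0.5]
t = -0.75 gives f = -0.359375, negative; keep [-0.75, -0.5]
t = -0.625 gives f = 0.201172, positive; keep [-0.75, -0.625]
t = -0.6875 gives f = -0.0955, negative; keep [-0.6875, -0.625]
t = -0.65625 gives f = 0.049, positive; keep [-0.6875, -0.65625]
t = -0.671875 gives f = -0.0242, negative; keep [-0.671875, -0.65625]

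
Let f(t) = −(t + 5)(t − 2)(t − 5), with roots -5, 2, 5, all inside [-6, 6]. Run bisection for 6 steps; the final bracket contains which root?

t = 0 gives f = -50, negative; keep [-6, 0]
t = -3 gives f = -80, negative; keep [-6, -3]
t = -4.5 gives f = -30.875, negative; keep [-6, -4.5]
t = -5.25 gives f = 18.5781, positive; keep [-5.25, -4.5]
t = -4.875 gives f = -8.4863, negative; keep [-5.25, -4.875]
t = -5.0625 gives f = 4.4417, positive; keep [-5.0625, -4.875]

-5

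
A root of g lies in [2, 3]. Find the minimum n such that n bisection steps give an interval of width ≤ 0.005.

Width after n steps is 1/2^n. Need 2^n ≥ 1/0.005 = 200.
2^7 = 128 < 200 ≤ 2^8 = 256, so n = 8.

8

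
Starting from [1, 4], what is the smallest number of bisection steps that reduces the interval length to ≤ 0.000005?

Width after n steps is 3/2^n. Need 2^n ≥ 3/0.000005 = 600000.
2^19 = 524288 < 600000 ≤ 2^20 = 1048576, so n = 20.

20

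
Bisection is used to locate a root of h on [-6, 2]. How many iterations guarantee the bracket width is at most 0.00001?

Width after n steps is 8/2^n. Need 2^n ≥ 8/0.00001 = 800000.
2^19 = 524288 < 800000 ≤ 2^20 = 1048576, so n = 20.

20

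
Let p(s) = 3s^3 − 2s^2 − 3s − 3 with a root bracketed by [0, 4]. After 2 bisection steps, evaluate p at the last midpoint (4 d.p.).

-5.0000

p(2) = 7 > 0, so the root lies in [0, 2]
p(1) = -5 < 0, so the root lies in [1, 2]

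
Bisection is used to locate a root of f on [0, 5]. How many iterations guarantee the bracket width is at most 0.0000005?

24

Width after n steps is 5/2^n. Need 2^n ≥ 5/0.0000005 = 10000000.
2^23 = 8388608 < 10000000 ≤ 2^24 = 16777216, so n = 24.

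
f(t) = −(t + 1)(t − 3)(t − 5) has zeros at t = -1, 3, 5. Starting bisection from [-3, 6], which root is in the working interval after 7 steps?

t = 1.5 gives f = -13.125, negative; keep [-3, 1.5]
t = -0.75 gives f = -5.390625, negative; keep [-3, -0.75]
t = -1.875 gives f = 29.326172, positive; keep [-1.875, -0.75]
t = -1.3125 gives f = 8.5071, positive; keep [-1.3125, -0.75]
t = -1.03125 gives f = 0.7598, positive; keep [-1.03125, -0.75]
t = -0.890625 gives f = -2.5067, negative; keep [-1.03125, -0.890625]
t = -0.9609375 gives f = -0.9223, negative; keep [-1.03125, -0.9609375]

-1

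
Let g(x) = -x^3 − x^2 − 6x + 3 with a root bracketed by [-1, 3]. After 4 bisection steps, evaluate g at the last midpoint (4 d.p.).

1.4219

midpoint 1: g = -5 < 0 → [-1, 1]
midpoint 0: g = 3 > 0 → [0, 1]
midpoint 0.5: g = -0.375 < 0 → [0, 0.5]
midpoint 0.25: g = 1.4219 > 0 → [0.25, 0.5]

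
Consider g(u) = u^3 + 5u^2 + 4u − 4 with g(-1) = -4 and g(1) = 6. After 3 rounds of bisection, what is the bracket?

[0.5, 0.75]

m = 0, g(m) = -4 (−); new bracket [0, 1]
m = 0.5, g(m) = -0.625 (−); new bracket [0.5, 1]
m = 0.75, g(m) = 2.234375 (+); new bracket [0.5, 0.75]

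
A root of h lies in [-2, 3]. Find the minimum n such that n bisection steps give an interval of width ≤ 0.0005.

14

Width after n steps is 5/2^n. Need 2^n ≥ 5/0.0005 = 10000.
2^13 = 8192 < 10000 ≤ 2^14 = 16384, so n = 14.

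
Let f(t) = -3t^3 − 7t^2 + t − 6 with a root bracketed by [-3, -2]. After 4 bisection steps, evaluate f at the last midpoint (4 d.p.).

t = -2.5 gives f = -5.375, negative; keep [-3, -2.5]
t = -2.75 gives f = 0.703125, positive; keep [-2.75, -2.5]
t = -2.625 gives f = -2.595703, negative; keep [-2.75, -2.625]
t = -2.6875 gives f = -1.0134, negative; keep [-2.75, -2.6875]

-1.0134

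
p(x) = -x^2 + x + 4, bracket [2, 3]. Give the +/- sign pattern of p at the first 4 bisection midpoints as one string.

+---

midpoint 2.5: p = 0.25 > 0 → [2.5, 3]
midpoint 2.75: p = -0.8125 < 0 → [2.5, 2.75]
midpoint 2.625: p = -0.265625 < 0 → [2.5, 2.625]
midpoint 2.5625: p = -0.0039 < 0 → [2.5, 2.5625]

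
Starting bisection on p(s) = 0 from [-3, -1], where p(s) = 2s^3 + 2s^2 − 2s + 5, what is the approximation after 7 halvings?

m = -2, p(m) = 1 (+); new bracket [-3, -2]
m = -2.5, p(m) = -8.75 (−); new bracket [-2.5, -2]
m = -2.25, p(m) = -3.15625 (−); new bracket [-2.25, -2]
m = -2.125, p(m) = -0.9102 (−); new bracket [-2.125, -2]
m = -2.0625, p(m) = 0.0854 (+); new bracket [-2.125, -2.0625]
m = -2.09375, p(m) = -0.402 (−); new bracket [-2.09375, -2.0625]
m = -2.078125, p(m) = -0.1557 (−); new bracket [-2.078125, -2.0625]

-2.078125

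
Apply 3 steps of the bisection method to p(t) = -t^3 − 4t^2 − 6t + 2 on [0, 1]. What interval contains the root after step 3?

[0.25, 0.375]

midpoint 0.5: p = -2.125 < 0 → [0, 0.5]
midpoint 0.25: p = 0.234375 > 0 → [0.25, 0.5]
midpoint 0.375: p = -0.865234 < 0 → [0.25, 0.375]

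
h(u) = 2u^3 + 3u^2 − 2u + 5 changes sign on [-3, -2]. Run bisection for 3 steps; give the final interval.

[-2.375, -2.25]

m = -2.5, h(m) = -2.5 (−); new bracket [-2.5, -2]
m = -2.25, h(m) = 1.90625 (+); new bracket [-2.5, -2.25]
m = -2.375, h(m) = -0.121094 (−); new bracket [-2.375, -2.25]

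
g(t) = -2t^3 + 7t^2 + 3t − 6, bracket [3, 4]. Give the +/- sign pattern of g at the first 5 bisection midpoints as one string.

m = 3.5, g(m) = 4.5 (+); new bracket [3.5, 4]
m = 3.75, g(m) = -1.78125 (−); new bracket [3.5, 3.75]
m = 3.625, g(m) = 1.589844 (+); new bracket [3.625, 3.75]
m = 3.6875, g(m) = -0.0366 (−); new bracket [3.625, 3.6875]
m = 3.65625, g(m) = 0.7912 (+); new bracket [3.65625, 3.6875]

+-+-+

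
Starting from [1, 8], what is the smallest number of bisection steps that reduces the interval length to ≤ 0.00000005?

Width after n steps is 7/2^n. Need 2^n ≥ 7/0.00000005 = 140000000.
2^27 = 134217728 < 140000000 ≤ 2^28 = 268435456, so n = 28.

28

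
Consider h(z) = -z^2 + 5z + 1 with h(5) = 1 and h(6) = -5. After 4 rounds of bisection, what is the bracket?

z = 5.5 gives h = -1.75, negative; keep [5, 5.5]
z = 5.25 gives h = -0.3125, negative; keep [5, 5.25]
z = 5.125 gives h = 0.359375, positive; keep [5.125, 5.25]
z = 5.1875 gives h = 0.0273, positive; keep [5.1875, 5.25]

[5.1875, 5.25]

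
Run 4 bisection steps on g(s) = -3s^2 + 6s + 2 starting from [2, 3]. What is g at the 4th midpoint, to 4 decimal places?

-0.1680

s = 2.5 gives g = -1.75, negative; keep [2, 2.5]
s = 2.25 gives g = 0.3125, positive; keep [2.25, 2.5]
s = 2.375 gives g = -0.671875, negative; keep [2.25, 2.375]
s = 2.3125 gives g = -0.168, negative; keep [2.25, 2.3125]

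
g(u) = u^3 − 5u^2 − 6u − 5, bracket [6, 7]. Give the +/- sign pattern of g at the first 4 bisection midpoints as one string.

u = 6.5 gives g = 19.375, positive; keep [6, 6.5]
u = 6.25 gives g = 6.328125, positive; keep [6, 6.25]
u = 6.125 gives g = 0.455078, positive; keep [6, 6.125]
u = 6.0625 gives g = -2.324, negative; keep [6.0625, 6.125]

+++-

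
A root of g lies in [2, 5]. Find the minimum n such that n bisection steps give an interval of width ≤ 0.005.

Width after n steps is 3/2^n. Need 2^n ≥ 3/0.005 = 600.
2^9 = 512 < 600 ≤ 2^10 = 1024, so n = 10.

10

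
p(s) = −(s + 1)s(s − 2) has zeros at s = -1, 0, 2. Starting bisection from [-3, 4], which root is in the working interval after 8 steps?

p(0.5) = 1.125 > 0, so the root lies in [0.5, 4]
p(2.25) = -1.828125 < 0, so the root lies in [0.5, 2.25]
p(1.375) = 2.041016 > 0, so the root lies in [1.375, 2.25]
p(1.8125) = 0.9558 > 0, so the root lies in [1.8125, 2.25]
p(2.03125) = -0.1924 < 0, so the root lies in [1.8125, 2.03125]
p(1.921875) = 0.4387 > 0, so the root lies in [1.921875, 2.03125]
p(1.9765625) = 0.1379 > 0, so the root lies in [1.9765625, 2.03125]
p(2.00390625) = -0.0235 < 0, so the root lies in [1.9765625, 2.00390625]

2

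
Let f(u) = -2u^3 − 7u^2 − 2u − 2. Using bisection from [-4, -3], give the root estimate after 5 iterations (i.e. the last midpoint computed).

-3.28125

u = -3.5 gives f = 5, positive; keep [-3.5, -3]
u = -3.25 gives f = -0.78125, negative; keep [-3.5, -3.25]
u = -3.375 gives f = 1.902344, positive; keep [-3.375, -3.25]
u = -3.3125 gives f = 0.5103, positive; keep [-3.3125, -3.25]
u = -3.28125 gives f = -0.1479, negative; keep [-3.3125, -3.28125]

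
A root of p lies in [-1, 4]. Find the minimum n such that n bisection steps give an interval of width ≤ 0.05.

7

Width after n steps is 5/2^n. Need 2^n ≥ 5/0.05 = 100.
2^6 = 64 < 100 ≤ 2^7 = 128, so n = 7.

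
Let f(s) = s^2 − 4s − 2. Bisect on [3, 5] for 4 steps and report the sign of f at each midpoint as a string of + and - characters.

f(4) = -2 < 0, so the root lies in [4, 5]
f(4.5) = 0.25 > 0, so the root lies in [4, 4.5]
f(4.25) = -0.9375 < 0, so the root lies in [4.25, 4.5]
f(4.375) = -0.3594 < 0, so the root lies in [4.375, 4.5]

-+--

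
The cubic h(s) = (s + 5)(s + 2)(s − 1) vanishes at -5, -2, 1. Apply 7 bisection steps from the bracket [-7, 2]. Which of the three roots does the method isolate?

h(-2.5) = 4.375 > 0, so the root lies in [-7, -2.5]
h(-4.75) = 3.953125 > 0, so the root lies in [-7, -4.75]
h(-5.875) = -23.310547 < 0, so the root lies in [-5.875, -4.75]
h(-5.3125) = -6.5344 < 0, so the root lies in [-5.3125, -4.75]
h(-5.03125) = -0.5713 < 0, so the root lies in [-5.03125, -4.75]
h(-4.890625) = 1.8624 > 0, so the root lies in [-5.03125, -4.890625]
h(-4.9609375) = 0.6895 > 0, so the root lies in [-5.03125, -4.9609375]

-5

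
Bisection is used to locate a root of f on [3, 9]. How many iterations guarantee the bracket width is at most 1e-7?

26

Width after n steps is 6/2^n. Need 2^n ≥ 6/1e-7 = 60000000.
2^25 = 33554432 < 60000000 ≤ 2^26 = 67108864, so n = 26.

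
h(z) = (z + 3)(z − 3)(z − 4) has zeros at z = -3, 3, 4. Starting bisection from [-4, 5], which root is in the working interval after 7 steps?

m = 0.5, h(m) = 30.625 (+); new bracket [-4, 0.5]
m = -1.75, h(m) = 34.140625 (+); new bracket [-4, -1.75]
m = -2.875, h(m) = 5.048828 (+); new bracket [-4, -2.875]
m = -3.4375, h(m) = -20.947 (−); new bracket [-3.4375, -2.875]
m = -3.15625, h(m) = -6.8837 (−); new bracket [-3.15625, -2.875]
m = -3.015625, h(m) = -0.6594 (−); new bracket [-3.015625, -2.875]
m = -2.9453125, h(m) = 2.2582 (+); new bracket [-3.015625, -2.9453125]

-3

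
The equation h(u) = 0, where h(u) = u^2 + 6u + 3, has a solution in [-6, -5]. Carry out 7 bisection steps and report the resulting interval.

h(-5.5) = 0.25 > 0, so the root lies in [-5.5, -5]
h(-5.25) = -0.9375 < 0, so the root lies in [-5.5, -5.25]
h(-5.375) = -0.359375 < 0, so the root lies in [-5.5, -5.375]
h(-5.4375) = -0.0586 < 0, so the root lies in [-5.5, -5.4375]
h(-5.46875) = 0.0947 > 0, so the root lies in [-5.46875, -5.4375]
h(-5.453125) = 0.0178 > 0, so the root lies in [-5.453125, -5.4375]
h(-5.4453125) = -0.0204 < 0, so the root lies in [-5.453125, -5.4453125]

[-5.453125, -5.4453125]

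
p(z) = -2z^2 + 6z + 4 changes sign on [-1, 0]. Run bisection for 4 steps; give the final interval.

midpoint -0.5: p = 0.5 > 0 → [-1, -0.5]
midpoint -0.75: p = -1.625 < 0 → [-0.75, -0.5]
midpoint -0.625: p = -0.53125 < 0 → [-0.625, -0.5]
midpoint -0.5625: p = -0.0078 < 0 → [-0.5625, -0.5]

[-0.5625, -0.5]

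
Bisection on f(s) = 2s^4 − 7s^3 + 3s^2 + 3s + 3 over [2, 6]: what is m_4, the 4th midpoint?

2.75

s = 4 gives f = 127, positive; keep [2, 4]
s = 3 gives f = 12, positive; keep [2, 3]
s = 2.5 gives f = -2, negative; keep [2.5, 3]
s = 2.75 gives f = 2.7422, positive; keep [2.5, 2.75]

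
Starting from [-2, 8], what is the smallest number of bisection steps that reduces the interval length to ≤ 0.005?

11

Width after n steps is 10/2^n. Need 2^n ≥ 10/0.005 = 2000.
2^10 = 1024 < 2000 ≤ 2^11 = 2048, so n = 11.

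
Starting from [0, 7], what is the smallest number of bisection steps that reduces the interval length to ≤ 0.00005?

18

Width after n steps is 7/2^n. Need 2^n ≥ 7/0.00005 = 140000.
2^17 = 131072 < 140000 ≤ 2^18 = 262144, so n = 18.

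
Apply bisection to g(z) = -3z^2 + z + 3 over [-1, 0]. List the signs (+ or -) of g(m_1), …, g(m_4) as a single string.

m = -0.5, g(m) = 1.75 (+); new bracket [-1, -0.5]
m = -0.75, g(m) = 0.5625 (+); new bracket [-1, -0.75]
m = -0.875, g(m) = -0.171875 (−); new bracket [-0.875, -0.75]
m = -0.8125, g(m) = 0.207 (+); new bracket [-0.875, -0.8125]

++-+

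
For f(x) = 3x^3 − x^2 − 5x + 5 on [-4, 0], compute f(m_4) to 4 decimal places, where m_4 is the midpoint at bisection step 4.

-5.3906

midpoint -2: f = -13 < 0 → [-2, 0]
midpoint -1: f = 6 > 0 → [-2, -1]
midpoint -1.5: f = 0.125 > 0 → [-2, -1.5]
midpoint -1.75: f = -5.3906 < 0 → [-1.75, -1.5]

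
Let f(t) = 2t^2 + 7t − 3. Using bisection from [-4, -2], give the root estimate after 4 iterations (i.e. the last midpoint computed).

t = -3 gives f = -6, negative; keep [-4, -3]
t = -3.5 gives f = -3, negative; keep [-4, -3.5]
t = -3.75 gives f = -1.125, negative; keep [-4, -3.75]
t = -3.875 gives f = -0.0938, negative; keep [-4, -3.875]

-3.875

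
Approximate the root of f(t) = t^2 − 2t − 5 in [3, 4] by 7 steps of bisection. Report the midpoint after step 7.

midpoint 3.5: f = 0.25 > 0 → [3, 3.5]
midpoint 3.25: f = -0.9375 < 0 → [3.25, 3.5]
midpoint 3.375: f = -0.359375 < 0 → [3.375, 3.5]
midpoint 3.4375: f = -0.0586 < 0 → [3.4375, 3.5]
midpoint 3.46875: f = 0.0947 > 0 → [3.4375, 3.46875]
midpoint 3.453125: f = 0.0178 > 0 → [3.4375, 3.453125]
midpoint 3.4453125: f = -0.0204 < 0 → [3.4453125, 3.453125]

3.4453125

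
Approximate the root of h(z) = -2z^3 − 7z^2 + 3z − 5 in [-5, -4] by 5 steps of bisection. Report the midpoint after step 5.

-4.03125

h(-4.5) = 22 > 0, so the root lies in [-4.5, -4]
h(-4.25) = 9.34375 > 0, so the root lies in [-4.25, -4]
h(-4.125) = 3.894531 > 0, so the root lies in [-4.125, -4]
h(-4.0625) = 1.3794 > 0, so the root lies in [-4.0625, -4]
h(-4.03125) = 0.1729 > 0, so the root lies in [-4.03125, -4]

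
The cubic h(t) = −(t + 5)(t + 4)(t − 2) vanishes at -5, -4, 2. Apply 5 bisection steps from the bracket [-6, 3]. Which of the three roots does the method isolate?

t = -1.5 gives h = 30.625, positive; keep [-1.5, 3]
t = 0.75 gives h = 34.140625, positive; keep [0.75, 3]
t = 1.875 gives h = 5.048828, positive; keep [1.875, 3]
t = 2.4375 gives h = -20.947, negative; keep [1.875, 2.4375]
t = 2.15625 gives h = -6.8837, negative; keep [1.875, 2.15625]

2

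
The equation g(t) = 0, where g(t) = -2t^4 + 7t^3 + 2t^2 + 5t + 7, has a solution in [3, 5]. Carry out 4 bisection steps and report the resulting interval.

[3.875, 4]

t = 4 gives g = -5, negative; keep [3, 4]
t = 3.5 gives g = 49, positive; keep [3.5, 4]
t = 3.75 gives g = 27.507812, positive; keep [3.75, 4]
t = 3.875 gives g = 12.7671, positive; keep [3.875, 4]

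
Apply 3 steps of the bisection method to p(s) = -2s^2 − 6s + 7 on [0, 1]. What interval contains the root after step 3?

[0.875, 1]

p(0.5) = 3.5 > 0, so the root lies in [0.5, 1]
p(0.75) = 1.375 > 0, so the root lies in [0.75, 1]
p(0.875) = 0.21875 > 0, so the root lies in [0.875, 1]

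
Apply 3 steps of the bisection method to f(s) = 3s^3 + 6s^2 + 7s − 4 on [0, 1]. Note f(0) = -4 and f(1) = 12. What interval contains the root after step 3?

[0.375, 0.5]

s = 0.5 gives f = 1.375, positive; keep [0, 0.5]
s = 0.25 gives f = -1.828125, negative; keep [0.25, 0.5]
s = 0.375 gives f = -0.373047, negative; keep [0.375, 0.5]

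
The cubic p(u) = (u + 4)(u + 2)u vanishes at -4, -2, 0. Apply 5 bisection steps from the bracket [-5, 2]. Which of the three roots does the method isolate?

p(-1.5) = -1.875 < 0, so the root lies in [-1.5, 2]
p(0.25) = 2.390625 > 0, so the root lies in [-1.5, 0.25]
p(-0.625) = -2.900391 < 0, so the root lies in [-0.625, 0.25]
p(-0.1875) = -1.2957 < 0, so the root lies in [-0.1875, 0.25]
p(0.03125) = 0.2559 > 0, so the root lies in [-0.1875, 0.03125]

0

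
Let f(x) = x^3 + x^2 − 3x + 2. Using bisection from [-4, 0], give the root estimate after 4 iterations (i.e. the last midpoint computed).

-2.75

f(-2) = 4 > 0, so the root lies in [-4, -2]
f(-3) = -7 < 0, so the root lies in [-3, -2]
f(-2.5) = 0.125 > 0, so the root lies in [-3, -2.5]
f(-2.75) = -2.9844 < 0, so the root lies in [-2.75, -2.5]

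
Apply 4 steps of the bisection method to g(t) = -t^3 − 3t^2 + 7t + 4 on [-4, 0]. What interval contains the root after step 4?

m = -2, g(m) = -14 (−); new bracket [-2, 0]
m = -1, g(m) = -5 (−); new bracket [-1, 0]
m = -0.5, g(m) = -0.125 (−); new bracket [-0.5, 0]
m = -0.25, g(m) = 2.0781 (+); new bracket [-0.5, -0.25]

[-0.5, -0.25]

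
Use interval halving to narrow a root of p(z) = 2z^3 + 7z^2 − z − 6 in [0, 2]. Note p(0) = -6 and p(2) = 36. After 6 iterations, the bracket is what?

[0.875, 0.90625]

z = 1 gives p = 2, positive; keep [0, 1]
z = 0.5 gives p = -4.5, negative; keep [0.5, 1]
z = 0.75 gives p = -1.96875, negative; keep [0.75, 1]
z = 0.875 gives p = -0.1758, negative; keep [0.875, 1]
z = 0.9375 gives p = 0.8628, positive; keep [0.875, 0.9375]
z = 0.90625 gives p = 0.3314, positive; keep [0.875, 0.90625]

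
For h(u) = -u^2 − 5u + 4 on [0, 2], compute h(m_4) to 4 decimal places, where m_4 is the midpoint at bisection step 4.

0.4844

m = 1, h(m) = -2 (−); new bracket [0, 1]
m = 0.5, h(m) = 1.25 (+); new bracket [0.5, 1]
m = 0.75, h(m) = -0.3125 (−); new bracket [0.5, 0.75]
m = 0.625, h(m) = 0.4844 (+); new bracket [0.625, 0.75]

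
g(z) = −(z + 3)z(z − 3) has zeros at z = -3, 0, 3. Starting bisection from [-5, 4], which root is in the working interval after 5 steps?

-3

g(-0.5) = -4.375 < 0, so the root lies in [-5, -0.5]
g(-2.75) = -3.953125 < 0, so the root lies in [-5, -2.75]
g(-3.875) = 23.310547 > 0, so the root lies in [-3.875, -2.75]
g(-3.3125) = 6.5344 > 0, so the root lies in [-3.3125, -2.75]
g(-3.03125) = 0.5713 > 0, so the root lies in [-3.03125, -2.75]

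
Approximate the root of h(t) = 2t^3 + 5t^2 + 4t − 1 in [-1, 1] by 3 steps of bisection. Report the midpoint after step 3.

0.25

h(0) = -1 < 0, so the root lies in [0, 1]
h(0.5) = 2.5 > 0, so the root lies in [0, 0.5]
h(0.25) = 0.34375 > 0, so the root lies in [0, 0.25]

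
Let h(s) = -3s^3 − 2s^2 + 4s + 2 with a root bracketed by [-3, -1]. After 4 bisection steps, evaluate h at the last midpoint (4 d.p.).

h(-2) = 10 > 0, so the root lies in [-2, -1]
h(-1.5) = 1.625 > 0, so the root lies in [-1.5, -1]
h(-1.25) = -0.265625 < 0, so the root lies in [-1.5, -1.25]
h(-1.375) = 0.5176 > 0, so the root lies in [-1.375, -1.25]

0.5176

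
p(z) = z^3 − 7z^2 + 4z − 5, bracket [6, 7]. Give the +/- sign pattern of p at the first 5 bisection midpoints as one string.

-++++

z = 6.5 gives p = -0.125, negative; keep [6.5, 7]
z = 6.75 gives p = 10.609375, positive; keep [6.5, 6.75]
z = 6.625 gives p = 5.041016, positive; keep [6.5, 6.625]
z = 6.5625 gives p = 2.4084, positive; keep [6.5, 6.5625]
z = 6.53125 gives p = 1.1294, positive; keep [6.5, 6.53125]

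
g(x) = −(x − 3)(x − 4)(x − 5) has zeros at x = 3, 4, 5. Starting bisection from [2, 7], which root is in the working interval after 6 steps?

5

midpoint 4.5: g = 0.375 > 0 → [4.5, 7]
midpoint 5.75: g = -3.609375 < 0 → [4.5, 5.75]
midpoint 5.125: g = -0.298828 < 0 → [4.5, 5.125]
midpoint 4.8125: g = 0.2761 > 0 → [4.8125, 5.125]
midpoint 4.96875: g = 0.0596 > 0 → [4.96875, 5.125]
midpoint 5.046875: g = -0.1004 < 0 → [4.96875, 5.046875]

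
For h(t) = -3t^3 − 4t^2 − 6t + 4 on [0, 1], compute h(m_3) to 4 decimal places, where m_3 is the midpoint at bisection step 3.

1.0293

m = 0.5, h(m) = -0.375 (−); new bracket [0, 0.5]
m = 0.25, h(m) = 2.203125 (+); new bracket [0.25, 0.5]
m = 0.375, h(m) = 1.029297 (+); new bracket [0.375, 0.5]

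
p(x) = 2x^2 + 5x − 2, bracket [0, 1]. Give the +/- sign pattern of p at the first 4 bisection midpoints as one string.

+-+-

midpoint 0.5: p = 1 > 0 → [0, 0.5]
midpoint 0.25: p = -0.625 < 0 → [0.25, 0.5]
midpoint 0.375: p = 0.15625 > 0 → [0.25, 0.375]
midpoint 0.3125: p = -0.2422 < 0 → [0.3125, 0.375]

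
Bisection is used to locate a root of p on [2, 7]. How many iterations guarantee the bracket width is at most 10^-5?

Width after n steps is 5/2^n. Need 2^n ≥ 5/10^-5 = 500000.
2^18 = 262144 < 500000 ≤ 2^19 = 524288, so n = 19.

19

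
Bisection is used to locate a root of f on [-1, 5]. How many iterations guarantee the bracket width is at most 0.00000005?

Width after n steps is 6/2^n. Need 2^n ≥ 6/0.00000005 = 120000000.
2^26 = 67108864 < 120000000 ≤ 2^27 = 134217728, so n = 27.

27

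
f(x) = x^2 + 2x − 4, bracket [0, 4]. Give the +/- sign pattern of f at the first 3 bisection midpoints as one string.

+-+

midpoint 2: f = 4 > 0 → [0, 2]
midpoint 1: f = -1 < 0 → [1, 2]
midpoint 1.5: f = 1.25 > 0 → [1, 1.5]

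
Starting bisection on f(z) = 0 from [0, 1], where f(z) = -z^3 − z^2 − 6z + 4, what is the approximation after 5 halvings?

m = 0.5, f(m) = 0.625 (+); new bracket [0.5, 1]
m = 0.75, f(m) = -1.484375 (−); new bracket [0.5, 0.75]
m = 0.625, f(m) = -0.384766 (−); new bracket [0.5, 0.625]
m = 0.5625, f(m) = 0.1306 (+); new bracket [0.5625, 0.625]
m = 0.59375, f(m) = -0.1244 (−); new bracket [0.5625, 0.59375]

0.59375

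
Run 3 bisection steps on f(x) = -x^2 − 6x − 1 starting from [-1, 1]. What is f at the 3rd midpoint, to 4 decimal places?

f(0) = -1 < 0, so the root lies in [-1, 0]
f(-0.5) = 1.75 > 0, so the root lies in [-0.5, 0]
f(-0.25) = 0.4375 > 0, so the root lies in [-0.25, 0]

0.4375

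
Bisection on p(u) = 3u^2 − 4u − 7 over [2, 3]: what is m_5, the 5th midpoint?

midpoint 2.5: p = 1.75 > 0 → [2, 2.5]
midpoint 2.25: p = -0.8125 < 0 → [2.25, 2.5]
midpoint 2.375: p = 0.421875 > 0 → [2.25, 2.375]
midpoint 2.3125: p = -0.207 < 0 → [2.3125, 2.375]
midpoint 2.34375: p = 0.1045 > 0 → [2.3125, 2.34375]

2.34375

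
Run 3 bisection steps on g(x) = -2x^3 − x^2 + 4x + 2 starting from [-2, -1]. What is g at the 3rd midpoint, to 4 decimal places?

-0.1914

midpoint -1.5: g = 0.5 > 0 → [-1.5, -1]
midpoint -1.25: g = -0.65625 < 0 → [-1.5, -1.25]
midpoint -1.375: g = -0.191406 < 0 → [-1.5, -1.375]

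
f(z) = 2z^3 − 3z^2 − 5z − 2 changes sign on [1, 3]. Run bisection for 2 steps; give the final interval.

[2.5, 3]

m = 2, f(m) = -8 (−); new bracket [2, 3]
m = 2.5, f(m) = -2 (−); new bracket [2.5, 3]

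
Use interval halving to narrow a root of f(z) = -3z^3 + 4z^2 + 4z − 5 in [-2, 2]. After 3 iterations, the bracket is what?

[-1.5, -1]

m = 0, f(m) = -5 (−); new bracket [-2, 0]
m = -1, f(m) = -2 (−); new bracket [-2, -1]
m = -1.5, f(m) = 8.125 (+); new bracket [-1.5, -1]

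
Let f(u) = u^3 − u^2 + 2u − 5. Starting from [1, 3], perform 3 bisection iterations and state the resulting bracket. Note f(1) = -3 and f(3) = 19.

[1.5, 1.75]

u = 2 gives f = 3, positive; keep [1, 2]
u = 1.5 gives f = -0.875, negative; keep [1.5, 2]
u = 1.75 gives f = 0.796875, positive; keep [1.5, 1.75]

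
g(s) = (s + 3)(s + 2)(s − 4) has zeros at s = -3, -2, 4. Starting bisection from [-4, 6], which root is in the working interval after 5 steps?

4

s = 1 gives g = -36, negative; keep [1, 6]
s = 3.5 gives g = -17.875, negative; keep [3.5, 6]
s = 4.75 gives g = 39.234375, positive; keep [3.5, 4.75]
s = 4.125 gives g = 5.4551, positive; keep [3.5, 4.125]
s = 3.8125 gives g = -7.4246, negative; keep [3.8125, 4.125]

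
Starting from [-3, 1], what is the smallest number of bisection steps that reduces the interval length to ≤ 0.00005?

17

Width after n steps is 4/2^n. Need 2^n ≥ 4/0.00005 = 80000.
2^16 = 65536 < 80000 ≤ 2^17 = 131072, so n = 17.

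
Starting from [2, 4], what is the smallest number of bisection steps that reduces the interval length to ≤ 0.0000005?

Width after n steps is 2/2^n. Need 2^n ≥ 2/0.0000005 = 4000000.
2^21 = 2097152 < 4000000 ≤ 2^22 = 4194304, so n = 22.

22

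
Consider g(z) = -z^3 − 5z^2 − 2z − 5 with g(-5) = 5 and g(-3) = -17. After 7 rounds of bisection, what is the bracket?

midpoint -4: g = -13 < 0 → [-5, -4]
midpoint -4.5: g = -6.125 < 0 → [-5, -4.5]
midpoint -4.75: g = -1.140625 < 0 → [-5, -4.75]
midpoint -4.875: g = 1.7793 > 0 → [-4.875, -4.75]
midpoint -4.8125: g = 0.2825 > 0 → [-4.8125, -4.75]
midpoint -4.78125: g = -0.4382 < 0 → [-4.8125, -4.78125]
midpoint -4.796875: g = -0.0802 < 0 → [-4.8125, -4.796875]

[-4.8125, -4.796875]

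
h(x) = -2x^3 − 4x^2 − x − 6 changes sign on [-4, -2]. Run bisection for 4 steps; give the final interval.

x = -3 gives h = 15, positive; keep [-3, -2]
x = -2.5 gives h = 2.75, positive; keep [-2.5, -2]
x = -2.25 gives h = -1.21875, negative; keep [-2.5, -2.25]
x = -2.375 gives h = 0.6055, positive; keep [-2.375, -2.25]

[-2.375, -2.25]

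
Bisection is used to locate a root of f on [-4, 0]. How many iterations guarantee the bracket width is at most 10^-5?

19

Width after n steps is 4/2^n. Need 2^n ≥ 4/10^-5 = 400000.
2^18 = 262144 < 400000 ≤ 2^19 = 524288, so n = 19.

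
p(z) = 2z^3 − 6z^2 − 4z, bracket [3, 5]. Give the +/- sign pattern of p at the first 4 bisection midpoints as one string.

+-++

midpoint 4: p = 16 > 0 → [3, 4]
midpoint 3.5: p = -1.75 < 0 → [3.5, 4]
midpoint 3.75: p = 6.09375 > 0 → [3.5, 3.75]
midpoint 3.625: p = 1.9258 > 0 → [3.5, 3.625]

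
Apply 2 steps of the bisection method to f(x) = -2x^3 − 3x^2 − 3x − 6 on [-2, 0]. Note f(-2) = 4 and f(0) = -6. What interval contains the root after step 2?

[-2, -1.5]

m = -1, f(m) = -4 (−); new bracket [-2, -1]
m = -1.5, f(m) = -1.5 (−); new bracket [-2, -1.5]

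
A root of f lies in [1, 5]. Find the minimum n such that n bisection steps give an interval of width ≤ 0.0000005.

23

Width after n steps is 4/2^n. Need 2^n ≥ 4/0.0000005 = 8000000.
2^22 = 4194304 < 8000000 ≤ 2^23 = 8388608, so n = 23.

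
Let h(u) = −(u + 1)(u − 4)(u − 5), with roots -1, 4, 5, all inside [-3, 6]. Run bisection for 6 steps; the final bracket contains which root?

-1

midpoint 1.5: h = -21.875 < 0 → [-3, 1.5]
midpoint -0.75: h = -6.828125 < 0 → [-3, -0.75]
midpoint -1.875: h = 35.341797 > 0 → [-1.875, -0.75]
midpoint -1.3125: h = 10.4797 > 0 → [-1.3125, -0.75]
midpoint -1.03125: h = 0.9483 > 0 → [-1.03125, -0.75]
midpoint -0.890625: h = -3.151 < 0 → [-1.03125, -0.890625]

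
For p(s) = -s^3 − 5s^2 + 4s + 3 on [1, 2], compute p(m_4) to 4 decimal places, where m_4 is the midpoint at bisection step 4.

0.4060

m = 1.5, p(m) = -5.625 (−); new bracket [1, 1.5]
m = 1.25, p(m) = -1.765625 (−); new bracket [1, 1.25]
m = 1.125, p(m) = -0.251953 (−); new bracket [1, 1.125]
m = 1.0625, p(m) = 0.406 (+); new bracket [1.0625, 1.125]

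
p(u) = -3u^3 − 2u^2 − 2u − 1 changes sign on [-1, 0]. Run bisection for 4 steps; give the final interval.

[-0.5625, -0.5]

midpoint -0.5: p = -0.125 < 0 → [-1, -0.5]
midpoint -0.75: p = 0.640625 > 0 → [-0.75, -0.5]
midpoint -0.625: p = 0.201172 > 0 → [-0.625, -0.5]
midpoint -0.5625: p = 0.0261 > 0 → [-0.5625, -0.5]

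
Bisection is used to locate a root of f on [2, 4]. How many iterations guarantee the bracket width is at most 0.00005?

16

Width after n steps is 2/2^n. Need 2^n ≥ 2/0.00005 = 40000.
2^15 = 32768 < 40000 ≤ 2^16 = 65536, so n = 16.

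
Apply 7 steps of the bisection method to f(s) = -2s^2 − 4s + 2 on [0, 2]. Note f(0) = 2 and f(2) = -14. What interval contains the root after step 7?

m = 1, f(m) = -4 (−); new bracket [0, 1]
m = 0.5, f(m) = -0.5 (−); new bracket [0, 0.5]
m = 0.25, f(m) = 0.875 (+); new bracket [0.25, 0.5]
m = 0.375, f(m) = 0.2188 (+); new bracket [0.375, 0.5]
m = 0.4375, f(m) = -0.1328 (−); new bracket [0.375, 0.4375]
m = 0.40625, f(m) = 0.0449 (+); new bracket [0.40625, 0.4375]
m = 0.421875, f(m) = -0.0435 (−); new bracket [0.40625, 0.421875]

[0.40625, 0.421875]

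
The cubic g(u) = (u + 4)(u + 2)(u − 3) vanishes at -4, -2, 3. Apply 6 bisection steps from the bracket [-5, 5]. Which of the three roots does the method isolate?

3

g(0) = -24 < 0, so the root lies in [0, 5]
g(2.5) = -14.625 < 0, so the root lies in [2.5, 5]
g(3.75) = 33.421875 > 0, so the root lies in [2.5, 3.75]
g(3.125) = 4.5645 > 0, so the root lies in [2.5, 3.125]
g(2.8125) = -6.1472 < 0, so the root lies in [2.8125, 3.125]
g(2.96875) = -1.0821 < 0, so the root lies in [2.96875, 3.125]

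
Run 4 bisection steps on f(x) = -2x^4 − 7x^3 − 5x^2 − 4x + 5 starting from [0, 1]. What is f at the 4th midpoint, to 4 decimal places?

f(0.5) = 0.75 > 0, so the root lies in [0.5, 1]
f(0.75) = -4.398438 < 0, so the root lies in [0.5, 0.75]
f(0.625) = -1.467285 < 0, so the root lies in [0.5, 0.625]
f(0.5625) = -0.2781 < 0, so the root lies in [0.5, 0.5625]

-0.2781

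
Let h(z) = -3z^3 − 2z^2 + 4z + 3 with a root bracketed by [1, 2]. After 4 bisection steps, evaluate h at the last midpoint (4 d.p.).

h(1.5) = -5.625 < 0, so the root lies in [1, 1.5]
h(1.25) = -0.984375 < 0, so the root lies in [1, 1.25]
h(1.125) = 0.697266 > 0, so the root lies in [1.125, 1.25]
h(1.1875) = -0.094 < 0, so the root lies in [1.125, 1.1875]

-0.0940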